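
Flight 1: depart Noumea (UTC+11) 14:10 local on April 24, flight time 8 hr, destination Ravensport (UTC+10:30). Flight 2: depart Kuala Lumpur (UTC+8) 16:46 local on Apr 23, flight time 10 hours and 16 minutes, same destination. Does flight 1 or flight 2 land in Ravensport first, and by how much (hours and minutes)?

Flight 1 in UTC: 14:10 − 11:00 = 03:10 on Apr 24.
+8 hours → arrive 11:10 UTC on Apr 24.
Flight 2 in UTC: 16:46 − 8:00 = 08:46 on Apr 23.
+10 hours and 16 minutes → arrive 19:02 UTC on Apr 23.
Flight 2 lands earlier by 16 hours 8 minutes.

the second, by 16 hours 8 minutes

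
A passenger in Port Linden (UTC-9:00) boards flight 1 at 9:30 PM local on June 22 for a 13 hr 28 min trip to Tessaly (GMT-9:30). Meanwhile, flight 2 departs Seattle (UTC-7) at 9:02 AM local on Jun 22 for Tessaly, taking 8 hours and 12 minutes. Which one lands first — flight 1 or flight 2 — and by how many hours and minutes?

the second, by 19 hours 44 minutes

Flight 1 in UTC: 9:30 PM + 9:00 = 6:30 AM on Jun 23.
+13 hours and 28 minutes → arrive 7:58 PM UTC on Jun 23.
Flight 2 in UTC: 9:02 AM + 7:00 = 4:02 PM on Jun 22.
+8 hours and 12 minutes → arrive 12:14 AM UTC on Jun 23.
Flight 2 lands earlier by 19 hours 44 minutes.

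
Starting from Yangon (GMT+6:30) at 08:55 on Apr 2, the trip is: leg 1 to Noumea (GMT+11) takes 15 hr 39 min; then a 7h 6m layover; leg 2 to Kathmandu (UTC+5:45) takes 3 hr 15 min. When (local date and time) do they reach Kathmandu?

10:10 on Apr 3

Convert departure to UTC: 08:55 − 6:30 = 02:25 UTC on Apr 2.
Add 15 hours 39 minutes leg 1 → 18:04 UTC.
Add 7 hours and 6 minutes layover in Noumea → 01:10 UTC (Apr 3).
Add 3 hours 15 minutes leg 2 → 04:25 UTC.
Kathmandu is UTC+5:45, so local arrival = 04:25 + 5:45 = 10:10 on Apr 3.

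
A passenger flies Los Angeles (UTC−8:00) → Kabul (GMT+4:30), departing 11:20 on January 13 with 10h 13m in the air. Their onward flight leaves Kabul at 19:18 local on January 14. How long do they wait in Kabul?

Convert departure to UTC: 11:20 + 8:00 = 19:20 UTC on Jan 13.
Add 10 hours 13 minutes flight time → 05:33 UTC (Jan 14).
Kabul is UTC+4:30, so local arrival = 05:33 + 4:30 = 10:03 on Jan 14.
Layover = 19:18 − 10:03 = 9 hours 15 minutes.

9 hours 15 minutes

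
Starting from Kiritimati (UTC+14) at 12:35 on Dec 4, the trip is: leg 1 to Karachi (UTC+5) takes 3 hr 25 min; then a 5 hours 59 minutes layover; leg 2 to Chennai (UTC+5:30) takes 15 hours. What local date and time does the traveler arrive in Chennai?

Convert departure to UTC: 12:35 − 14:00 = 22:35 UTC on Dec 3.
Add 3 hours and 25 minutes leg 1 → 02:00 UTC (Dec 4).
Add 5 hours and 59 minutes layover in Karachi → 07:59 UTC.
Add 15 hours leg 2 → 22:59 UTC.
Chennai is UTC+5:30, so local arrival = 22:59 + 5:30 = 04:29 on Dec 5.

04:29 on Dec 5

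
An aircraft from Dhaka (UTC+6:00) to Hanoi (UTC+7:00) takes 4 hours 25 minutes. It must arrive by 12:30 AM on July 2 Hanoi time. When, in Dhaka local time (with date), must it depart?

7:05 PM on July 1

Target arrival in UTC: 12:30 AM − 7:00 = 5:30 PM on Jul 1.
Subtract 4 hours 25 minutes → departure 1:05 PM UTC on Jul 1.
Dhaka is UTC+6:00: 1:05 PM + 6:00 = 7:05 PM on Jul 1.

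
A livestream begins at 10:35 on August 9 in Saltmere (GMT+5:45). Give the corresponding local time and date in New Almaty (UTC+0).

04:50 on August 9

In UTC: 10:35 − 5:45 = 04:50 on Aug 9.
New Almaty is UTC+0, so it is 04:50 on Aug 9.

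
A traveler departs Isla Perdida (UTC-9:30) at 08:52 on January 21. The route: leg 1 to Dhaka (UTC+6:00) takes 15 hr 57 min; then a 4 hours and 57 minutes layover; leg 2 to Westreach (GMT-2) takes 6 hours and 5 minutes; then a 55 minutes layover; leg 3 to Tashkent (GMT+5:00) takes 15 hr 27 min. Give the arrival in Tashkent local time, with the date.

18:43 on January 23

Convert departure to UTC: 08:52 + 9:30 = 18:22 UTC on Jan 21.
Add 15 hours 57 minutes leg 1 → 10:19 UTC (Jan 22).
Add 4 hours 57 minutes layover in Dhaka → 15:16 UTC.
Add 6 hours 5 minutes leg 2 → 21:21 UTC.
Add 55 minutes layover in Westreach → 22:16 UTC.
Add 15 hours 27 minutes leg 3 → 13:43 UTC (Jan 23).
Tashkent is UTC+5:00, so local arrival = 13:43 + 5:00 = 18:43 on Jan 23.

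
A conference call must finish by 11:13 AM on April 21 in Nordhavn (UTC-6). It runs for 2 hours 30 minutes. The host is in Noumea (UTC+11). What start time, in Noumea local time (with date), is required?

1:43 AM on April 22

Target end time in UTC: 11:13 AM + 6:00 = 5:13 PM on Apr 21.
Subtract 2 hours and 30 minutes → start 2:43 PM UTC on Apr 21.
Noumea is UTC+11:00: 2:43 PM + 11:00 = 1:43 AM on Apr 22.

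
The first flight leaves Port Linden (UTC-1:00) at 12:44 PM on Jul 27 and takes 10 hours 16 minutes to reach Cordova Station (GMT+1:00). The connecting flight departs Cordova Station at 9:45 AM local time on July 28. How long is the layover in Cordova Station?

Convert departure to UTC: 12:44 PM + 1:00 = 1:44 PM UTC on Jul 27.
Add 10 hours and 16 minutes flight time → 12:00 AM UTC (Jul 28).
Cordova Station is UTC+1:00, so local arrival = 12:00 AM + 1:00 = 1:00 AM on Jul 28.
Layover = 9:45 AM − 1:00 AM = 8 hours 45 minutes.

8 hours 45 minutes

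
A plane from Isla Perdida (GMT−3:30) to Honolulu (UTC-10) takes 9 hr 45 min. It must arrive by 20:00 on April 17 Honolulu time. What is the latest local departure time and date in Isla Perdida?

Target arrival in UTC: 20:00 + 10:00 = 06:00 on Apr 18.
Subtract 9 hours 45 minutes → departure 20:15 UTC on Apr 17.
Isla Perdida is UTC−3:30: 20:15 − 3:30 = 16:45 on Apr 17.

16:45 on April 17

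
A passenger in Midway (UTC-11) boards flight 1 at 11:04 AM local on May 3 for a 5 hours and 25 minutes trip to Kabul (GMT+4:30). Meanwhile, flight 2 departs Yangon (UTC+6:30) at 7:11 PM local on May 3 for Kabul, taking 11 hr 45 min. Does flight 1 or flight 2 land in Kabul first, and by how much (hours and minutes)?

Flight 1 in UTC: 11:04 AM + 11:00 = 10:04 PM on May 3.
+5 hours and 25 minutes → arrive 3:29 AM UTC on May 4.
Flight 2 in UTC: 7:11 PM − 6:30 = 12:41 PM on May 3.
+11 hours 45 minutes → arrive 12:26 AM UTC on May 4.
Flight 2 lands earlier by 3 hours 3 minutes.

the second, by 3 hours 3 minutes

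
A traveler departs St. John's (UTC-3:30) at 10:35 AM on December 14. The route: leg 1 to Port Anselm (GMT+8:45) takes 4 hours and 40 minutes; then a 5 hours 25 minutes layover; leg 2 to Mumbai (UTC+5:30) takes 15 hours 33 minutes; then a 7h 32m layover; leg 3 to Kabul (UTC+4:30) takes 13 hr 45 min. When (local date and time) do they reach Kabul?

5:30 PM on December 16

Convert departure to UTC: 10:35 AM + 3:30 = 2:05 PM UTC on Dec 14.
Add 4 hours and 40 minutes leg 1 → 6:45 PM UTC.
Add 5 hours 25 minutes layover in Port Anselm → 12:10 AM UTC (Dec 15).
Add 15 hours 33 minutes leg 2 → 3:43 PM UTC.
Add 7 hours and 32 minutes layover in Mumbai → 11:15 PM UTC.
Add 13 hours and 45 minutes leg 3 → 1:00 PM UTC (Dec 16).
Kabul is UTC+4:30, so local arrival = 1:00 PM + 4:30 = 5:30 PM on Dec 16.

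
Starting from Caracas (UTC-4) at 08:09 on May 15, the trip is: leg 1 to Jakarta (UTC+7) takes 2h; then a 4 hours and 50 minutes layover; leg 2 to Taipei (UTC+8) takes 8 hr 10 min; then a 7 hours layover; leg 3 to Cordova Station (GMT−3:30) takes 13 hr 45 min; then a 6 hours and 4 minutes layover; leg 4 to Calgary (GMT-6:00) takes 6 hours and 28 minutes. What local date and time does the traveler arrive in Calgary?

06:26 on May 17

Convert departure to UTC: 08:09 + 4:00 = 12:09 UTC on May 15.
Add 2 hours leg 1 → 14:09 UTC.
Add 4 hours and 50 minutes layover in Jakarta → 18:59 UTC.
Add 8 hours and 10 minutes leg 2 → 03:09 UTC (May 16).
Add 7 hours layover in Taipei → 10:09 UTC.
Add 13 hours 45 minutes leg 3 → 23:54 UTC.
Add 6 hours and 4 minutes layover in Cordova Station → 05:58 UTC (May 17).
Add 6 hours and 28 minutes leg 4 → 12:26 UTC.
Calgary is UTC−6:00, so local arrival = 12:26 − 6:00 = 06:26 on May 17.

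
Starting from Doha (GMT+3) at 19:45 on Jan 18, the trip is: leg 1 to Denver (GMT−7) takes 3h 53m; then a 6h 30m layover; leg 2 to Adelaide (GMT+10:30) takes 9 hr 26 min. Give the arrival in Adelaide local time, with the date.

Convert departure to UTC: 19:45 − 3:00 = 16:45 UTC on Jan 18.
Add 3 hours 53 minutes leg 1 → 20:38 UTC.
Add 6 hours and 30 minutes layover in Denver → 03:08 UTC (Jan 19).
Add 9 hours and 26 minutes leg 2 → 12:34 UTC.
Adelaide is UTC+10:30, so local arrival = 12:34 + 10:30 = 23:04 on Jan 19.

23:04 on January 19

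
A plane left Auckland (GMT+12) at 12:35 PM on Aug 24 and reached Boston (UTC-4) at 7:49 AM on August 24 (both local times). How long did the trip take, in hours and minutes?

11 hours 14 minutes

Boston is 16:00 behind Auckland.
Clock-face elapsed time (ignoring zones) is −4 hours 46 minutes.
Actual elapsed = −4 hours 46 minutes + 16:00 = 11 hours 14 minutes.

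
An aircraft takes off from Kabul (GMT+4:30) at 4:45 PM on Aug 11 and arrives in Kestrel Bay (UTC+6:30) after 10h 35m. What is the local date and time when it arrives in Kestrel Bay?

Convert departure to UTC: 4:45 PM − 4:30 = 12:15 PM UTC on Aug 11.
Add 10 hours 35 minutes travel time → 10:50 PM UTC.
Kestrel Bay is UTC+6:30, so local arrival = 10:50 PM + 6:30 = 5:20 AM on Aug 12.

5:20 AM on August 12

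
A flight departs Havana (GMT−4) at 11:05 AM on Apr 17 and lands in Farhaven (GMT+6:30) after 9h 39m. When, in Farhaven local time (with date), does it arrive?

7:14 AM on April 18

Farhaven is 10:30 ahead of Havana.
After 9 hours and 39 minutes it is 8:44 PM in Havana.
Shift by the zone difference: 8:44 PM + 10:30 = 7:14 AM on Apr 18 in Farhaven.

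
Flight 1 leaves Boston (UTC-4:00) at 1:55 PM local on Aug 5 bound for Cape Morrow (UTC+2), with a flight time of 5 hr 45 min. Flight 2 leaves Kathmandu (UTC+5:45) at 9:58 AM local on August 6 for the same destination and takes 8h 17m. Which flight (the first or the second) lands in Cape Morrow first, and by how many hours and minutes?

the first, by 12 hours 50 minutes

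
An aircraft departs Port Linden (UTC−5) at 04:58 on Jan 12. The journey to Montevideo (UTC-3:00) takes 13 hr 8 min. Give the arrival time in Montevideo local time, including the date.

Montevideo is 2:00 ahead of Port Linden.
After 13 hours 8 minutes it is 18:06 in Port Linden.
Shift by the zone difference: 18:06 + 2:00 = 20:06 on Jan 12 in Montevideo.

20:06 on January 12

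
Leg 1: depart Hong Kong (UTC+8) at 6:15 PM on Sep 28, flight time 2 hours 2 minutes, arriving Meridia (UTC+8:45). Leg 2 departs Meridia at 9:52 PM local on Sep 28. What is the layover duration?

50 minutes

Convert departure to UTC: 6:15 PM − 8:00 = 10:15 AM UTC on Sep 28.
Add 2 hours 2 minutes flight time → 12:17 PM UTC.
Meridia is UTC+8:45, so local arrival = 12:17 PM + 8:45 = 9:02 PM on Sep 28.
Layover = 9:52 PM − 9:02 PM = 50 minutes.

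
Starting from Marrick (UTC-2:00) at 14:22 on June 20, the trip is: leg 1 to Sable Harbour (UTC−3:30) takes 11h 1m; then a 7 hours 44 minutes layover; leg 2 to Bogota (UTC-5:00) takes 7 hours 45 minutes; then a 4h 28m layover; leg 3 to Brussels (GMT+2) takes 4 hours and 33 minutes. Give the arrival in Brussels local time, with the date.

05:53 on June 22

Convert departure to UTC: 14:22 + 2:00 = 16:22 UTC on Jun 20.
Add 11 hours 1 minute leg 1 → 03:23 UTC (Jun 21).
Add 7 hours and 44 minutes layover in Sable Harbour → 11:07 UTC.
Add 7 hours and 45 minutes leg 2 → 18:52 UTC.
Add 4 hours and 28 minutes layover in Bogota → 23:20 UTC.
Add 4 hours and 33 minutes leg 3 → 03:53 UTC (Jun 22).
Brussels is UTC+2:00, so local arrival = 03:53 + 2:00 = 05:53 on Jun 22.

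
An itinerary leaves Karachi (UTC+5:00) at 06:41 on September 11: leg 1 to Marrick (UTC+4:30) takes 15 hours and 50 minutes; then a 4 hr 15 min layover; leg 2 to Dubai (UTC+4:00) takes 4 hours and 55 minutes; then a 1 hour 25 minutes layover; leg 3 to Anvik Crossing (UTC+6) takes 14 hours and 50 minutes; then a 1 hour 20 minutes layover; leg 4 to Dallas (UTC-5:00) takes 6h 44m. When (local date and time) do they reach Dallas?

Convert departure to UTC: 06:41 − 5:00 = 01:41 UTC on Sep 11.
Add 15 hours 50 minutes leg 1 → 17:31 UTC.
Add 4 hours 15 minutes layover in Marrick → 21:46 UTC.
Add 4 hours 55 minutes leg 2 → 02:41 UTC (Sep 12).
Add 1 hour 25 minutes layover in Dubai → 04:06 UTC.
Add 14 hours and 50 minutes leg 3 → 18:56 UTC.
Add 1 hour 20 minutes layover in Anvik Crossing → 20:16 UTC.
Add 6 hours 44 minutes leg 4 → 03:00 UTC (Sep 13).
Dallas is UTC−5:00, so local arrival = 03:00 − 5:00 = 22:00 on Sep 12.

22:00 on September 12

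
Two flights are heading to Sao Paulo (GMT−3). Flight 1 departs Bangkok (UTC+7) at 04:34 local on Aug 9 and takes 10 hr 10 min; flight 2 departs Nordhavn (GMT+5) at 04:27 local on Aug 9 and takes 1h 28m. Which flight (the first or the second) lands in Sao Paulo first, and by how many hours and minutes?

Flight 1 in UTC: 04:34 − 7:00 = 21:34 on Aug 8.
+10 hours 10 minutes → arrive 07:44 UTC on Aug 9.
Flight 2 in UTC: 04:27 − 5:00 = 23:27 on Aug 8.
+1 hour 28 minutes → arrive 00:55 UTC on Aug 9.
Flight 2 lands earlier by 6 hours 49 minutes.

the second, by 6 hours 49 minutes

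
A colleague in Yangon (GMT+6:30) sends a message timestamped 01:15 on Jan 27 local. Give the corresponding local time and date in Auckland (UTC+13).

07:45 on January 27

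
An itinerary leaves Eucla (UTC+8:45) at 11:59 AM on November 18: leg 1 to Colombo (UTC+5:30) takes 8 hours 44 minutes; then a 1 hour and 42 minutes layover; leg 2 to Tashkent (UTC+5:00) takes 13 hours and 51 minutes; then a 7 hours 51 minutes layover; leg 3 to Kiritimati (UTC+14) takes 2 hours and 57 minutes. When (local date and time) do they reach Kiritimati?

4:19 AM on November 20

Convert departure to UTC: 11:59 AM − 8:45 = 3:14 AM UTC on Nov 18.
Add 8 hours 44 minutes leg 1 → 11:58 AM UTC.
Add 1 hour and 42 minutes layover in Colombo → 1:40 PM UTC.
Add 13 hours 51 minutes leg 2 → 3:31 AM UTC (Nov 19).
Add 7 hours and 51 minutes layover in Tashkent → 11:22 AM UTC.
Add 2 hours 57 minutes leg 3 → 2:19 PM UTC.
Kiritimati is UTC+14:00, so local arrival = 2:19 PM + 14:00 = 4:19 AM on Nov 20.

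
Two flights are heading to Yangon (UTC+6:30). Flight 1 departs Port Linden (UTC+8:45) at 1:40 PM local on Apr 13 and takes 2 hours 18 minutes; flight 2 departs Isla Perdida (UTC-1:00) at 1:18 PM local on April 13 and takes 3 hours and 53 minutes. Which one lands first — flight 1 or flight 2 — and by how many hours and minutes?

the first, by 10 hours 58 minutes

Flight 1 in UTC: 1:40 PM − 8:45 = 4:55 AM on Apr 13.
+2 hours and 18 minutes → arrive 7:13 AM UTC on Apr 13.
Flight 2 in UTC: 1:18 PM + 1:00 = 2:18 PM on Apr 13.
+3 hours 53 minutes → arrive 6:11 PM UTC on Apr 13.
Flight 1 lands earlier by 10 hours 58 minutes.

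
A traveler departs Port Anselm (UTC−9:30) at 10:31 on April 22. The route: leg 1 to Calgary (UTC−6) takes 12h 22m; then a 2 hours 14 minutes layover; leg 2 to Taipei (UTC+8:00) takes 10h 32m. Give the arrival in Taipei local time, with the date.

05:09 on April 24

Convert departure to UTC: 10:31 + 9:30 = 20:01 UTC on Apr 22.
Add 12 hours 22 minutes leg 1 → 08:23 UTC (Apr 23).
Add 2 hours and 14 minutes layover in Calgary → 10:37 UTC.
Add 10 hours and 32 minutes leg 2 → 21:09 UTC.
Taipei is UTC+8:00, so local arrival = 21:09 + 8:00 = 05:09 on Apr 24.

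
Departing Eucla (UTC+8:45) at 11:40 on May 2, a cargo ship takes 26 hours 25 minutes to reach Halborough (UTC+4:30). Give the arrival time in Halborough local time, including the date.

09:50 on May 3

Convert departure to UTC: 11:40 − 8:45 = 02:55 UTC on May 2.
Add 26 hours and 25 minutes travel time → 05:20 UTC (May 3).
Halborough is UTC+4:30, so local arrival = 05:20 + 4:30 = 09:50 on May 3.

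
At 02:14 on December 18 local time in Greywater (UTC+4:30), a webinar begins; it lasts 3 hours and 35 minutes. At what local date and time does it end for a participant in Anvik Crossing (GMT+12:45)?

Convert start to UTC: 02:14 − 4:30 = 21:44 UTC on Dec 17.
Add 3 hours and 35 minutes duration → 01:19 UTC (Dec 18).
Anvik Crossing is UTC+12:45, so local end time = 01:19 + 12:45 = 14:04 on Dec 18.

14:04 on December 18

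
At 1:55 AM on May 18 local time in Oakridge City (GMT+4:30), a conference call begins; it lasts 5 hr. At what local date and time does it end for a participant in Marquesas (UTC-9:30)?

4:55 PM on May 17

Convert start to UTC: 1:55 AM − 4:30 = 9:25 PM UTC on May 17.
Add 5 hours duration → 2:25 AM UTC (May 18).
Marquesas is UTC−9:30, so local end time = 2:25 AM − 9:30 = 4:55 PM on May 17.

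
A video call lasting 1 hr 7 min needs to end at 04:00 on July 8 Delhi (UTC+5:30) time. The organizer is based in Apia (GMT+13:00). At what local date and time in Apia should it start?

Target end time in UTC: 04:00 − 5:30 = 22:30 on Jul 7.
Subtract 1 hour and 7 minutes → start 21:23 UTC on Jul 7.
Apia is UTC+13:00: 21:23 + 13:00 = 10:23 on Jul 8.

10:23 on Jul 8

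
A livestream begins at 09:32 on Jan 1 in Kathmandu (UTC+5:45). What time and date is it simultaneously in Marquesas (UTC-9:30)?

18:17 on Dec 31

In UTC: 09:32 − 5:45 = 03:47 on Jan 1.
Marquesas is UTC−9:30: 03:47 − 9:30 = 18:17 on Dec 31.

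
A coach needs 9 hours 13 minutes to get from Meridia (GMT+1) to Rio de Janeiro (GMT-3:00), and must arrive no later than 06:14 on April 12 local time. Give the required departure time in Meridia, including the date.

01:01 on April 12

Target arrival in UTC: 06:14 + 3:00 = 09:14 on Apr 12.
Subtract 9 hours 13 minutes → departure 00:01 UTC on Apr 12.
Meridia is UTC+1:00: 00:01 + 1:00 = 01:01 on Apr 12.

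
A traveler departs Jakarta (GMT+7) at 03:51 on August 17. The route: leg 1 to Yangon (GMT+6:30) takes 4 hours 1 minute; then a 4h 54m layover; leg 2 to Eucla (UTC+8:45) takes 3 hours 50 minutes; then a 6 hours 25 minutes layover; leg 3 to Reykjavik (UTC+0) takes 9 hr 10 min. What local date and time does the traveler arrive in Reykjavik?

Convert departure to UTC: 03:51 − 7:00 = 20:51 UTC on Aug 16.
Add 4 hours 1 minute leg 1 → 00:52 UTC (Aug 17).
Add 4 hours 54 minutes layover in Yangon → 05:46 UTC.
Add 3 hours 50 minutes leg 2 → 09:36 UTC.
Add 6 hours and 25 minutes layover in Eucla → 16:01 UTC.
Add 9 hours and 10 minutes leg 3 → 01:11 UTC (Aug 18).
Reykjavik is UTC+0, so local arrival is the same: 01:11 on Aug 18.

01:11 on Aug 18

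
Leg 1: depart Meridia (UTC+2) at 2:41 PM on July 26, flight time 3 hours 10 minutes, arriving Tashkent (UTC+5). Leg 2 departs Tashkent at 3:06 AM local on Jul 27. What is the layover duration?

Convert departure to UTC: 2:41 PM − 2:00 = 12:41 PM UTC on Jul 26.
Add 3 hours 10 minutes flight time → 3:51 PM UTC.
Tashkent is UTC+5:00, so local arrival = 3:51 PM + 5:00 = 8:51 PM on Jul 26.
Layover = 3:06 AM − 8:51 PM (+1 day) = 6 hours 15 minutes.

6 hours 15 minutes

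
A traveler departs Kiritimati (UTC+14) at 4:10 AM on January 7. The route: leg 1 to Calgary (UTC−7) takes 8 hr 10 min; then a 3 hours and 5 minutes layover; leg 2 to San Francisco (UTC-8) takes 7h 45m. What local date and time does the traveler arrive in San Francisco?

1:10 AM on January 7

Convert departure to UTC: 4:10 AM − 14:00 = 2:10 PM UTC on Jan 6.
Add 8 hours 10 minutes leg 1 → 10:20 PM UTC.
Add 3 hours 5 minutes layover in Calgary → 1:25 AM UTC (Jan 7).
Add 7 hours 45 minutes leg 2 → 9:10 AM UTC.
San Francisco is UTC−8:00, so local arrival = 9:10 AM − 8:00 = 1:10 AM on Jan 7.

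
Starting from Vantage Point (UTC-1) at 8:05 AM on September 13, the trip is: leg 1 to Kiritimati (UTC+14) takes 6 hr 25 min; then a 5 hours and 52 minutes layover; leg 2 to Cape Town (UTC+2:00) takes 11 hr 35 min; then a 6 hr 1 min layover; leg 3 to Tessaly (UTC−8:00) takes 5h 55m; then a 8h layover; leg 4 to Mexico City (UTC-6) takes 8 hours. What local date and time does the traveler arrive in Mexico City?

6:53 AM on September 15

Convert departure to UTC: 8:05 AM + 1:00 = 9:05 AM UTC on Sep 13.
Add 6 hours 25 minutes leg 1 → 3:30 PM UTC.
Add 5 hours and 52 minutes layover in Kiritimati → 9:22 PM UTC.
Add 11 hours and 35 minutes leg 2 → 8:57 AM UTC (Sep 14).
Add 6 hours and 1 minute layover in Cape Town → 2:58 PM UTC.
Add 5 hours and 55 minutes leg 3 → 8:53 PM UTC.
Add 8 hours layover in Tessaly → 4:53 AM UTC (Sep 15).
Add 8 hours leg 4 → 12:53 PM UTC.
Mexico City is UTC−6:00, so local arrival = 12:53 PM − 6:00 = 6:53 AM on Sep 15.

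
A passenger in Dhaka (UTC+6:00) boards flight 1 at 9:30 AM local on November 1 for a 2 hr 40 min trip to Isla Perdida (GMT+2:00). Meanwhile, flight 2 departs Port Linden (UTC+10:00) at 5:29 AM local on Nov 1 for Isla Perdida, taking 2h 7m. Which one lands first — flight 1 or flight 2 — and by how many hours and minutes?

Flight 1 in UTC: 9:30 AM − 6:00 = 3:30 AM on Nov 1.
+2 hours 40 minutes → arrive 6:10 AM UTC on Nov 1.
Flight 2 in UTC: 5:29 AM − 10:00 = 7:29 PM on Oct 31.
+2 hours 7 minutes → arrive 9:36 PM UTC on Oct 31.
Flight 2 lands earlier by 8 hours 34 minutes.

the second, by 8 hours 34 minutes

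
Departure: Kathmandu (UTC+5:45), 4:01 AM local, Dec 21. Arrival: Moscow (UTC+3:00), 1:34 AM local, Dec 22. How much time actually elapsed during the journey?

24 hours 18 minutes

Moscow is 2:45 behind Kathmandu.
Clock-face elapsed time (ignoring zones) is 21 hours 33 minutes.
Actual elapsed = 21 hours 33 minutes + 2:45 = 24 hours 18 minutes.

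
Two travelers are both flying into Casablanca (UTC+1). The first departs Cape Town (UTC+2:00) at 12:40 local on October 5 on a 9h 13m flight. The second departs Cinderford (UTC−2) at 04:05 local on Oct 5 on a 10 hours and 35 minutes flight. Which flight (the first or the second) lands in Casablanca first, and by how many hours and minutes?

Flight 1 in UTC: 12:40 − 2:00 = 10:40 on Oct 5.
+9 hours and 13 minutes → arrive 19:53 UTC on Oct 5.
Flight 2 in UTC: 04:05 + 2:00 = 06:05 on Oct 5.
+10 hours 35 minutes → arrive 16:40 UTC on Oct 5.
Flight 2 lands earlier by 3 hours 13 minutes.

the second, by 3 hours 13 minutes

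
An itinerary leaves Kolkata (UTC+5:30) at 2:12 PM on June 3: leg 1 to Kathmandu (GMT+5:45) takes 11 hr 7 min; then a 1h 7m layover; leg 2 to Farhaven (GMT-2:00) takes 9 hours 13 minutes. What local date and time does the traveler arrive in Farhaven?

4:09 AM on June 4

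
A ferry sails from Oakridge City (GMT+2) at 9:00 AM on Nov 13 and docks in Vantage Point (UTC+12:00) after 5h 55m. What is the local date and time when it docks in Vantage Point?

12:55 AM on Nov 14

Convert departure to UTC: 9:00 AM − 2:00 = 7:00 AM UTC on Nov 13.
Add 5 hours 55 minutes travel time → 12:55 PM UTC.
Vantage Point is UTC+12:00, so local arrival = 12:55 PM + 12:00 = 12:55 AM on Nov 14.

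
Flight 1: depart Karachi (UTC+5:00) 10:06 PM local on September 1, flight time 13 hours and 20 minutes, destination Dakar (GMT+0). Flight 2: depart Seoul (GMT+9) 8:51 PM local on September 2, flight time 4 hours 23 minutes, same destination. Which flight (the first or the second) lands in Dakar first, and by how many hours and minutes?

the first, by 9 hours 48 minutes

Flight 1 in UTC: 10:06 PM − 5:00 = 5:06 PM on Sep 1.
+13 hours and 20 minutes → arrive 6:26 AM UTC on Sep 2.
Flight 2 in UTC: 8:51 PM − 9:00 = 11:51 AM on Sep 2.
+4 hours 23 minutes → arrive 4:14 PM UTC on Sep 2.
Flight 1 lands earlier by 9 hours 48 minutes.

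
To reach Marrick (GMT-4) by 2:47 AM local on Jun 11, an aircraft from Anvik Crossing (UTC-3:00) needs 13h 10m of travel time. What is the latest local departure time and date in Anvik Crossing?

2:37 PM on Jun 10

Target arrival in UTC: 2:47 AM + 4:00 = 6:47 AM on Jun 11.
Subtract 13 hours and 10 minutes → departure 5:37 PM UTC on Jun 10.
Anvik Crossing is UTC−3:00: 5:37 PM − 3:00 = 2:37 PM on Jun 10.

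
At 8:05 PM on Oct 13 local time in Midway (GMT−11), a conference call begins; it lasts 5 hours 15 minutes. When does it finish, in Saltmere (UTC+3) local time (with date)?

Convert start to UTC: 8:05 PM + 11:00 = 7:05 AM UTC on Oct 14.
Add 5 hours 15 minutes duration → 12:20 PM UTC.
Saltmere is UTC+3:00, so local end time = 12:20 PM + 3:00 = 3:20 PM on Oct 14.

3:20 PM on Oct 14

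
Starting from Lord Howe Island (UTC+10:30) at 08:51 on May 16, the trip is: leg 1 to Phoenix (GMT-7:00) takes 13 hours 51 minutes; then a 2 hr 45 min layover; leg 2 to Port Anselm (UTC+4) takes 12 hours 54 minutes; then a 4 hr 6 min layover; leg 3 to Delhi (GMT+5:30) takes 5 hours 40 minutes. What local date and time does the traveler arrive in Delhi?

Convert departure to UTC: 08:51 − 10:30 = 22:21 UTC on May 15.
Add 13 hours 51 minutes leg 1 → 12:12 UTC (May 16).
Add 2 hours and 45 minutes layover in Phoenix → 14:57 UTC.
Add 12 hours and 54 minutes leg 2 → 03:51 UTC (May 17).
Add 4 hours and 6 minutes layover in Port Anselm → 07:57 UTC.
Add 5 hours and 40 minutes leg 3 → 13:37 UTC.
Delhi is UTC+5:30, so local arrival = 13:37 + 5:30 = 19:07 on May 17.

19:07 on May 17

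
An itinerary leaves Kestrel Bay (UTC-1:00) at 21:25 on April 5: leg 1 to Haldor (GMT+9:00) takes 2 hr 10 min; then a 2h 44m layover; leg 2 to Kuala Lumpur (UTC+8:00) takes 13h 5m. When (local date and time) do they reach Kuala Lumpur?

Convert departure to UTC: 21:25 + 1:00 = 22:25 UTC on Apr 5.
Add 2 hours and 10 minutes leg 1 → 00:35 UTC (Apr 6).
Add 2 hours and 44 minutes layover in Haldor → 03:19 UTC.
Add 13 hours 5 minutes leg 2 → 16:24 UTC.
Kuala Lumpur is UTC+8:00, so local arrival = 16:24 + 8:00 = 00:24 on Apr 7.

00:24 on Apr 7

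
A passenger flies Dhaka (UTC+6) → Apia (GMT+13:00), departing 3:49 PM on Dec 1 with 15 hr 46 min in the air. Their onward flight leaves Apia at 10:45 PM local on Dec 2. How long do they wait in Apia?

8 hours 10 minutes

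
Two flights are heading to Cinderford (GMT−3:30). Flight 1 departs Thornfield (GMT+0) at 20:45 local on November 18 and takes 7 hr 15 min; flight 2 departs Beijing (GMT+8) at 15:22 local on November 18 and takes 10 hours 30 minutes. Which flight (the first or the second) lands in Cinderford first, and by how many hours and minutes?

Flight 1 departs at 20:45 UTC (Nov 18).
+7 hours 15 minutes → arrive 04:00 UTC on Nov 19.
Flight 2 in UTC: 15:22 − 8:00 = 07:22 on Nov 18.
+10 hours and 30 minutes → arrive 17:52 UTC on Nov 18.
Flight 2 lands earlier by 10 hours 8 minutes.

the second, by 10 hours 8 minutes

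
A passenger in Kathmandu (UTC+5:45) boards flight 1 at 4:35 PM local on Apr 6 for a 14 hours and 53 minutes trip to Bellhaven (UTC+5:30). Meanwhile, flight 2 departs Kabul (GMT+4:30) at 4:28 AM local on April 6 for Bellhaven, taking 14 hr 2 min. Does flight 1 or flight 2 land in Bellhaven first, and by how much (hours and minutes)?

the second, by 11 hours 43 minutes

Flight 1 in UTC: 4:35 PM − 5:45 = 10:50 AM on Apr 6.
+14 hours and 53 minutes → arrive 1:43 AM UTC on Apr 7.
Flight 2 in UTC: 4:28 AM − 4:30 = 11:58 PM on Apr 5.
+14 hours 2 minutes → arrive 2:00 PM UTC on Apr 6.
Flight 2 lands earlier by 11 hours 43 minutes.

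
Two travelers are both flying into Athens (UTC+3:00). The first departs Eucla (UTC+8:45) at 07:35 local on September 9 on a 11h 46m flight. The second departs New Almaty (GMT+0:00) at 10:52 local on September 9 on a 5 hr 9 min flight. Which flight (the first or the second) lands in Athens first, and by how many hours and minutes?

the first, by 5 hours 25 minutes

Flight 1 in UTC: 07:35 − 8:45 = 22:50 on Sep 8.
+11 hours 46 minutes → arrive 10:36 UTC on Sep 9.
Flight 2 departs at 10:52 UTC (Sep 9).
+5 hours and 9 minutes → arrive 16:01 UTC on Sep 9.
Flight 1 lands earlier by 5 hours 25 minutes.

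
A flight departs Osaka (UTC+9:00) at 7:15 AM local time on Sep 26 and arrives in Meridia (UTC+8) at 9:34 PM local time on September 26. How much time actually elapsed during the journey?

Departure in UTC: 7:15 AM − 9:00 = 10:15 PM on Sep 25.
Arrival in UTC: 9:34 PM − 8:00 = 1:34 PM on Sep 26.
Elapsed = 1:34 PM − 10:15 PM (+1 day) = 15 hours 19 minutes.

15 hours 19 minutes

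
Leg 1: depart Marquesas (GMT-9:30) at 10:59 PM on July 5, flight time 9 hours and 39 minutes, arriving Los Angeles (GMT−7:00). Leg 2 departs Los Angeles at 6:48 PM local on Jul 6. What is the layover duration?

7 hours 40 minutes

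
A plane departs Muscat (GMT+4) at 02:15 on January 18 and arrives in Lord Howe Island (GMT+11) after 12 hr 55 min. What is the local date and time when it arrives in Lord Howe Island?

22:10 on Jan 18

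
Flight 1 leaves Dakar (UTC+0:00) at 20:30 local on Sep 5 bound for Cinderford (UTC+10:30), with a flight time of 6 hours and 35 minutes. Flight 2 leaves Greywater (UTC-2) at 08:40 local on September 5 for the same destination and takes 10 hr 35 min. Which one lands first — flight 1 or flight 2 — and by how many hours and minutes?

Flight 1 departs at 20:30 UTC (Sep 5).
+6 hours and 35 minutes → arrive 03:05 UTC on Sep 6.
Flight 2 in UTC: 08:40 + 2:00 = 10:40 on Sep 5.
+10 hours and 35 minutes → arrive 21:15 UTC on Sep 5.
Flight 2 lands earlier by 5 hours 50 minutes.

the second, by 5 hours 50 minutes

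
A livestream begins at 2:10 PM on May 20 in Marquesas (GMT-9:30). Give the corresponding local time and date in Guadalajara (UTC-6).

In UTC: 2:10 PM + 9:30 = 11:40 PM on May 20.
Guadalajara is UTC−6:00: 11:40 PM − 6:00 = 5:40 PM on May 20.

5:40 PM on May 20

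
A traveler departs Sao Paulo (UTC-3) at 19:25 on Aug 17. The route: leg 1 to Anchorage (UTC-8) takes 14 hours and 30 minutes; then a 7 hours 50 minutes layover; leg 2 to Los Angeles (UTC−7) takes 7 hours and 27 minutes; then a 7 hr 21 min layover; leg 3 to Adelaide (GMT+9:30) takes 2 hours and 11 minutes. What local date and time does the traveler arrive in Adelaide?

23:14 on Aug 19

Convert departure to UTC: 19:25 + 3:00 = 22:25 UTC on Aug 17.
Add 14 hours and 30 minutes leg 1 → 12:55 UTC (Aug 18).
Add 7 hours 50 minutes layover in Anchorage → 20:45 UTC.
Add 7 hours 27 minutes leg 2 → 04:12 UTC (Aug 19).
Add 7 hours and 21 minutes layover in Los Angeles → 11:33 UTC.
Add 2 hours 11 minutes leg 3 → 13:44 UTC.
Adelaide is UTC+9:30, so local arrival = 13:44 + 9:30 = 23:14 on Aug 19.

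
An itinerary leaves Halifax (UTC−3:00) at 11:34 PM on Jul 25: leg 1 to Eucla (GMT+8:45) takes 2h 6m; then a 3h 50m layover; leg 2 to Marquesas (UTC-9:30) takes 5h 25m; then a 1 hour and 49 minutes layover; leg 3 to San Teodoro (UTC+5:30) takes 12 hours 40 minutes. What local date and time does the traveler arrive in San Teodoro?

Convert departure to UTC: 11:34 PM + 3:00 = 2:34 AM UTC on Jul 26.
Add 2 hours and 6 minutes leg 1 → 4:40 AM UTC.
Add 3 hours and 50 minutes layover in Eucla → 8:30 AM UTC.
Add 5 hours 25 minutes leg 2 → 1:55 PM UTC.
Add 1 hour 49 minutes layover in Marquesas → 3:44 PM UTC.
Add 12 hours 40 minutes leg 3 → 4:24 AM UTC (Jul 27).
San Teodoro is UTC+5:30, so local arrival = 4:24 AM + 5:30 = 9:54 AM on Jul 27.

9:54 AM on July 27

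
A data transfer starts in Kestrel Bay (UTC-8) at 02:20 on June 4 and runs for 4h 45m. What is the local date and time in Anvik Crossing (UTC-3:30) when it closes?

11:35 on Jun 4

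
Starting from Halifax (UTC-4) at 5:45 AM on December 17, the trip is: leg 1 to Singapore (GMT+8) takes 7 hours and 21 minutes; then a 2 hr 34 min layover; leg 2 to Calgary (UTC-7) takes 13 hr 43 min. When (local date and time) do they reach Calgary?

2:23 AM on December 18

Convert departure to UTC: 5:45 AM + 4:00 = 9:45 AM UTC on Dec 17.
Add 7 hours 21 minutes leg 1 → 5:06 PM UTC.
Add 2 hours 34 minutes layover in Singapore → 7:40 PM UTC.
Add 13 hours 43 minutes leg 2 → 9:23 AM UTC (Dec 18).
Calgary is UTC−7:00, so local arrival = 9:23 AM − 7:00 = 2:23 AM on Dec 18.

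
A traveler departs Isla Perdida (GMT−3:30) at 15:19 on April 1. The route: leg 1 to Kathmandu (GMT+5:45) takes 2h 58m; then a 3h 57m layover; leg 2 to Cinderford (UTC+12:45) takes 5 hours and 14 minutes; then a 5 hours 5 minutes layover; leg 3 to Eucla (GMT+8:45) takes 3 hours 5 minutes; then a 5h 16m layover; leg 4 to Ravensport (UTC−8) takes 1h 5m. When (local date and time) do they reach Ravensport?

Convert departure to UTC: 15:19 + 3:30 = 18:49 UTC on Apr 1.
Add 2 hours and 58 minutes leg 1 → 21:47 UTC.
Add 3 hours 57 minutes layover in Kathmandu → 01:44 UTC (Apr 2).
Add 5 hours 14 minutes leg 2 → 06:58 UTC.
Add 5 hours and 5 minutes layover in Cinderford → 12:03 UTC.
Add 3 hours and 5 minutes leg 3 → 15:08 UTC.
Add 5 hours and 16 minutes layover in Eucla → 20:24 UTC.
Add 1 hour and 5 minutes leg 4 → 21:29 UTC.
Ravensport is UTC−8:00, so local arrival = 21:29 − 8:00 = 13:29 on Apr 2.

13:29 on April 2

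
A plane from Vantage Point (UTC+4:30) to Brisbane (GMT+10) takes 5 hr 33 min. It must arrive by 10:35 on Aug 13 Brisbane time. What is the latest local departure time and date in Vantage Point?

Target arrival in UTC: 10:35 − 10:00 = 00:35 on Aug 13.
Subtract 5 hours and 33 minutes → departure 19:02 UTC on Aug 12.
Vantage Point is UTC+4:30: 19:02 + 4:30 = 23:32 on Aug 12.

23:32 on August 12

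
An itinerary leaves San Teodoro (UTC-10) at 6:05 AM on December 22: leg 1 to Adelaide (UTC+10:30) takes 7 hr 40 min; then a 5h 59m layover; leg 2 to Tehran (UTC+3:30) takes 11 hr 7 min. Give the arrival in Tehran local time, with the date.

8:21 PM on December 23

Convert departure to UTC: 6:05 AM + 10:00 = 4:05 PM UTC on Dec 22.
Add 7 hours 40 minutes leg 1 → 11:45 PM UTC.
Add 5 hours and 59 minutes layover in Adelaide → 5:44 AM UTC (Dec 23).
Add 11 hours and 7 minutes leg 2 → 4:51 PM UTC.
Tehran is UTC+3:30, so local arrival = 4:51 PM + 3:30 = 8:21 PM on Dec 23.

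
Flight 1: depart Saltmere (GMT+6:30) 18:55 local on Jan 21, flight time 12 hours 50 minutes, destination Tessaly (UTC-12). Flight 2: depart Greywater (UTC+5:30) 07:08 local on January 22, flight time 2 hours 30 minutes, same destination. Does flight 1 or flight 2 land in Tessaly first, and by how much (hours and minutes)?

the first, by 2 hours 53 minutes

Flight 1 in UTC: 18:55 − 6:30 = 12:25 on Jan 21.
+12 hours 50 minutes → arrive 01:15 UTC on Jan 22.
Flight 2 in UTC: 07:08 − 5:30 = 01:38 on Jan 22.
+2 hours 30 minutes → arrive 04:08 UTC on Jan 22.
Flight 1 lands earlier by 2 hours 53 minutes.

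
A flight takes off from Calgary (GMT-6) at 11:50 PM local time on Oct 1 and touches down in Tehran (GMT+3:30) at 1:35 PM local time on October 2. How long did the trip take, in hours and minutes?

Tehran is 9:30 ahead of Calgary.
Clock-face elapsed time (ignoring zones) is 13 hours 45 minutes.
Actual elapsed = 13 hours 45 minutes − 9:30 = 4 hours 15 minutes.

4 hours 15 minutes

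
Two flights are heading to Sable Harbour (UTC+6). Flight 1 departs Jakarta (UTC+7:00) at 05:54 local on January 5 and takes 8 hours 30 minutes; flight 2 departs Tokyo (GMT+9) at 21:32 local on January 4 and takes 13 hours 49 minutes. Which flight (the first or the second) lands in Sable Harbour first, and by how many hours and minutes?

Flight 1 in UTC: 05:54 − 7:00 = 22:54 on Jan 4.
+8 hours and 30 minutes → arrive 07:24 UTC on Jan 5.
Flight 2 in UTC: 21:32 − 9:00 = 12:32 on Jan 4.
+13 hours and 49 minutes → arrive 02:21 UTC on Jan 5.
Flight 2 lands earlier by 5 hours 3 minutes.

the second, by 5 hours 3 minutes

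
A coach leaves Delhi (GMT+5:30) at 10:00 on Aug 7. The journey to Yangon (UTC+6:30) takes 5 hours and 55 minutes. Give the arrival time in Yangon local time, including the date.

16:55 on Aug 7

Yangon is 1:00 ahead of Delhi.
After 5 hours and 55 minutes it is 15:55 in Delhi.
Shift by the zone difference: 15:55 + 1:00 = 16:55 on Aug 7 in Yangon.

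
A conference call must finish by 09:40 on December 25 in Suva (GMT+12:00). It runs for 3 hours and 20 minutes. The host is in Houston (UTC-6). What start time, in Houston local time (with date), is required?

Target end time in UTC: 09:40 − 12:00 = 21:40 on Dec 24.
Subtract 3 hours 20 minutes → start 18:20 UTC on Dec 24.
Houston is UTC−6:00: 18:20 − 6:00 = 12:20 on Dec 24.

12:20 on December 24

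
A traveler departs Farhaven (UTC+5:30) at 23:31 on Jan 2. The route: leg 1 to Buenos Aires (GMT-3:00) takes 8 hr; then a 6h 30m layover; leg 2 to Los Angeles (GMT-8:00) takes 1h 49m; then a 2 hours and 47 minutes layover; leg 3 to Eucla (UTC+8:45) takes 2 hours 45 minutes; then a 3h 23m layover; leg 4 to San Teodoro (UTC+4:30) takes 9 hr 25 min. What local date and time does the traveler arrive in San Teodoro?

09:10 on Jan 4

Convert departure to UTC: 23:31 − 5:30 = 18:01 UTC on Jan 2.
Add 8 hours leg 1 → 02:01 UTC (Jan 3).
Add 6 hours 30 minutes layover in Buenos Aires → 08:31 UTC.
Add 1 hour and 49 minutes leg 2 → 10:20 UTC.
Add 2 hours and 47 minutes layover in Los Angeles → 13:07 UTC.
Add 2 hours and 45 minutes leg 3 → 15:52 UTC.
Add 3 hours 23 minutes layover in Eucla → 19:15 UTC.
Add 9 hours and 25 minutes leg 4 → 04:40 UTC (Jan 4).
San Teodoro is UTC+4:30, so local arrival = 04:40 + 4:30 = 09:10 on Jan 4.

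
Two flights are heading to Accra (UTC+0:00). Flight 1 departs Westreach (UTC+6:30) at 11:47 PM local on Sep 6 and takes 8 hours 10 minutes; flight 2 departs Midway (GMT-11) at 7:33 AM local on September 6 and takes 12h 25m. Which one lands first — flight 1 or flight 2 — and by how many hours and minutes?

the first, by 5 hours 31 minutes

Flight 1 in UTC: 11:47 PM − 6:30 = 5:17 PM on Sep 6.
+8 hours 10 minutes → arrive 1:27 AM UTC on Sep 7.
Flight 2 in UTC: 7:33 AM + 11:00 = 6:33 PM on Sep 6.
+12 hours and 25 minutes → arrive 6:58 AM UTC on Sep 7.
Flight 1 lands earlier by 5 hours 31 minutes.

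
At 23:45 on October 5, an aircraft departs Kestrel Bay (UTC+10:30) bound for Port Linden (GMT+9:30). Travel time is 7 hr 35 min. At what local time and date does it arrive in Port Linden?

06:20 on October 6

Convert departure to UTC: 23:45 − 10:30 = 13:15 UTC on Oct 5.
Add 7 hours and 35 minutes travel time → 20:50 UTC.
Port Linden is UTC+9:30, so local arrival = 20:50 + 9:30 = 06:20 on Oct 6.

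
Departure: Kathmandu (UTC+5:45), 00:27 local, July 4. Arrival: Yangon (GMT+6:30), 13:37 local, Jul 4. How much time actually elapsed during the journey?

Departure in UTC: 00:27 − 5:45 = 18:42 on Jul 3.
Arrival in UTC: 13:37 − 6:30 = 07:07 on Jul 4.
Elapsed = 07:07 − 18:42 (+1 day) = 12 hours 25 minutes.

12 hours 25 minutes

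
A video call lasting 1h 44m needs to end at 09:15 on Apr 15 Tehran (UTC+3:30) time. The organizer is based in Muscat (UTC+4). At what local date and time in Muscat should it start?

08:01 on April 15

Target end time in UTC: 09:15 − 3:30 = 05:45 on Apr 15.
Subtract 1 hour and 44 minutes → start 04:01 UTC on Apr 15.
Muscat is UTC+4:00: 04:01 + 4:00 = 08:01 on Apr 15.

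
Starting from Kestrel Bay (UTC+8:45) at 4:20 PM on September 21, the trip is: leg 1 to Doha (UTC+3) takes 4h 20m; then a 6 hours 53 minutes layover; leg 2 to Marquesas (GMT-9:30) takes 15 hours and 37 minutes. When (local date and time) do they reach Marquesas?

Convert departure to UTC: 4:20 PM − 8:45 = 7:35 AM UTC on Sep 21.
Add 4 hours 20 minutes leg 1 → 11:55 AM UTC.
Add 6 hours and 53 minutes layover in Doha → 6:48 PM UTC.
Add 15 hours 37 minutes leg 2 → 10:25 AM UTC (Sep 22).
Marquesas is UTC−9:30, so local arrival = 10:25 AM − 9:30 = 12:55 AM on Sep 22.

12:55 AM on Sep 22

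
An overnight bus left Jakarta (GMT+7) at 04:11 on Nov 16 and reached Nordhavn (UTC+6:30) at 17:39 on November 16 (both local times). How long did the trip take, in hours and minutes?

13 hours 58 minutes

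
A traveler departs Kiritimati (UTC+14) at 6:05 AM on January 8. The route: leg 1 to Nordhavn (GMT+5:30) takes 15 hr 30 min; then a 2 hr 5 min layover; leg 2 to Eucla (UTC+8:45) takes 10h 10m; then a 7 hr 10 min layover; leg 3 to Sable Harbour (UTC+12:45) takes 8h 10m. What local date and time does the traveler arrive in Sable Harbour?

11:55 PM on Jan 9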